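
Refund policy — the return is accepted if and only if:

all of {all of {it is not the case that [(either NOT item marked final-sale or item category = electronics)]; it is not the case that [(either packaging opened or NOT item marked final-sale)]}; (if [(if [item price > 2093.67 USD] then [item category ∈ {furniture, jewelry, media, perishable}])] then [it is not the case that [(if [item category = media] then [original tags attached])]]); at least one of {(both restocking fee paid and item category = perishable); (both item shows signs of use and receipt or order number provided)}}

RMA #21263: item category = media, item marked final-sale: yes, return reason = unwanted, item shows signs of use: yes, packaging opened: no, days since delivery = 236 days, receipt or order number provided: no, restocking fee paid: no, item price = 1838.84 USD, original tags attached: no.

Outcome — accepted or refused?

Atomic conditions:
  NOT item marked final-sale: yes → false
  item category = electronics: media == electronics is false
  packaging opened: no → false
  item price > 2093.67 USD: 1838.84 > 2093.67 is false
  item category ∈ {furniture, jewelry, media, perishable}: media is in the set → true
  item category = media: media == media is true
  original tags attached: no → false
  restocking fee paid: no → false
  item category = perishable: media == perishable is false
  item shows signs of use: yes → true
  receipt or order number provided: no → false
Combine:
[1.1.1] false OR false = false
[1.1] NOT false = true
[1.2.1] false OR false = false
[1.2] NOT false = true
[1] true AND true = true
[2.1] false → true (antecedent false ⇒ implication holds) = true
[2.2.1] true → false = false
[2.2] NOT false = true
[2] true → true = true
[3.1] false AND false = false
[3.2] true AND false = false
[3] false OR false = false
[root] true AND true AND false = false
Overall: false → refused

Refused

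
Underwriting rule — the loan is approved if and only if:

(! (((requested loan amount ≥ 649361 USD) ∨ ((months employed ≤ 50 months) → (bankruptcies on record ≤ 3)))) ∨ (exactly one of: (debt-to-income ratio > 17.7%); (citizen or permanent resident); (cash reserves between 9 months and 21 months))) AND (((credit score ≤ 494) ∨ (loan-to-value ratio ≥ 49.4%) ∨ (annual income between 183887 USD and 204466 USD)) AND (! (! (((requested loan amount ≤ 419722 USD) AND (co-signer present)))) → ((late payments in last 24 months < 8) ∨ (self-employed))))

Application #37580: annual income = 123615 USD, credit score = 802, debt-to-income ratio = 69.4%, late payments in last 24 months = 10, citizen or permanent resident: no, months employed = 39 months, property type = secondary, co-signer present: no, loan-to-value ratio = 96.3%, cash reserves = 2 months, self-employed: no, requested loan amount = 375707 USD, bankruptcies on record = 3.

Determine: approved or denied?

Atomic conditions:
  requested loan amount ≥ 649361 USD: 375707 ≥ 649361 is false
  months employed ≤ 50 months: 39 ≤ 50 is true
  bankruptcies on record ≤ 3: 3 ≤ 3 is true
  debt-to-income ratio > 17.7%: 69.4 > 17.7 is true
  citizen or permanent resident: no → false
  cash reserves between 9 months and 21 months: 2 in [9, 21] is false
  credit score ≤ 494: 802 ≤ 494 is false
  loan-to-value ratio ≥ 49.4%: 96.3 ≥ 49.4 is true
  annual income between 183887 USD and 204466 USD: 123615 in [183887, 204466] is false
  requested loan amount ≤ 419722 USD: 375707 ≤ 419722 is true
  co-signer present: no → false
  late payments in last 24 months < 8: 10 < 8 is false
  self-employed: no → false
Combine:
[1.1.1.2] true → true = true
[1.1.1] false OR true = true
[1.1] NOT true = false
[1.2] exactly-one(true, false, false) = true
[1] false OR true = true
[2.1] false OR true OR false = true
[2.2.1.1.1] true AND false = false
[2.2.1.1] NOT false = true
[2.2.1] NOT true = false
[2.2.2] false OR false = false
[2.2] false → false (antecedent false ⇒ implication holds) = true
[2] true AND true = true
[root] true AND true = true
Overall: true → approved

Approved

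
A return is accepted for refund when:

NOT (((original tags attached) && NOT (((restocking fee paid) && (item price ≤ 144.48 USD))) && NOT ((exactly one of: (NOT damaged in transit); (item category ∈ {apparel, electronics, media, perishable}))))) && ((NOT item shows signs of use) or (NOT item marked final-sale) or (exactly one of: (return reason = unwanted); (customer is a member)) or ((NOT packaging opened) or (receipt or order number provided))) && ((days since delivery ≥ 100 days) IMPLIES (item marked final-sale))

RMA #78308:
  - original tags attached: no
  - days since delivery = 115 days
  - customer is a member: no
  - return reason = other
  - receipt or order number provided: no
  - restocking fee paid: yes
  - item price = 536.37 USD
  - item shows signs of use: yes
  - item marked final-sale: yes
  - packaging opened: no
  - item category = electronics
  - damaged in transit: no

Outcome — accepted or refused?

Atomic conditions:
  original tags attached: no → false
  restocking fee paid: yes → true
  item price ≤ 144.48 USD: 536.37 ≤ 144.48 is false
  NOT damaged in transit: no → true
  item category ∈ {apparel, electronics, media, perishable}: electronics is in the set → true
  NOT item shows signs of use: yes → false
  NOT item marked final-sale: yes → false
  return reason = unwanted: other == unwanted is false
  customer is a member: no → false
  NOT packaging opened: no → true
  receipt or order number provided: no → false
  days since delivery ≥ 100 days: 115 ≥ 100 is true
  item marked final-sale: yes → true
Combine:
[1.1.2.1] true AND false = false
[1.1.2] NOT false = true
[1.1.3.1] exactly-one(true, true) = false
[1.1.3] NOT false = true
[1.1] false AND true AND true = false
[1] NOT false = true
[2.3] exactly-one(false, false) = false
[2.4] true OR false = true
[2] false OR false OR false OR true = true
[3] true → true = true
[root] true AND true AND true = true
Overall: true → accepted

Accepted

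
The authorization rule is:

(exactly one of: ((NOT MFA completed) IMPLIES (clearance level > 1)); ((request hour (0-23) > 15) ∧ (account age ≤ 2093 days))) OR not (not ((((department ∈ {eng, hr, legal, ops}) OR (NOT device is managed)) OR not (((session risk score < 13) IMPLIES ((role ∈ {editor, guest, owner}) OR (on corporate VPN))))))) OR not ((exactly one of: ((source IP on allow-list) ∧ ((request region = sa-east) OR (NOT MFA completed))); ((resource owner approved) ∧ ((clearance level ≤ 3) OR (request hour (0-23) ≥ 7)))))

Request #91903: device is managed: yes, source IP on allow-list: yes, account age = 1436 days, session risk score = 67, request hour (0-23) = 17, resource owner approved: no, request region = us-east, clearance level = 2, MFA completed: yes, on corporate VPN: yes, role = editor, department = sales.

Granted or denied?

Granted

Atomic conditions:
  NOT MFA completed: yes → false
  clearance level > 1: 2 > 1 is true
  request hour (0-23) > 15: 17 > 15 is true
  account age ≤ 2093 days: 1436 ≤ 2093 is true
  department ∈ {eng, hr, legal, ops}: sales is not in the set → false
  NOT device is managed: yes → false
  session risk score < 13: 67 < 13 is false
  role ∈ {editor, guest, owner}: editor is in the set → true
  on corporate VPN: yes → true
  source IP on allow-list: yes → true
  request region = sa-east: us-east == sa-east is false
  resource owner approved: no → false
  clearance level ≤ 3: 2 ≤ 3 is true
  request hour (0-23) ≥ 7: 17 ≥ 7 is true
Combine:
[1.1] false → true (antecedent false ⇒ implication holds) = true
[1.2] true AND true = true
[1] exactly-one(true, true) = false
[2.1.1.1] false OR false = false
[2.1.1.2.1.2] true OR true = true
[2.1.1.2.1] false → true (antecedent false ⇒ implication holds) = true
[2.1.1.2] NOT true = false
[2.1.1] false OR false = false
[2.1] NOT false = true
[2] NOT true = false
[3.1.1.2] false OR false = false
[3.1.1] true AND false = false
[3.1.2.2] true OR true = true
[3.1.2] false AND true = false
[3.1] exactly-one(false, false) = false
[3] NOT false = true
[root] false OR false OR true = true
Overall: true → granted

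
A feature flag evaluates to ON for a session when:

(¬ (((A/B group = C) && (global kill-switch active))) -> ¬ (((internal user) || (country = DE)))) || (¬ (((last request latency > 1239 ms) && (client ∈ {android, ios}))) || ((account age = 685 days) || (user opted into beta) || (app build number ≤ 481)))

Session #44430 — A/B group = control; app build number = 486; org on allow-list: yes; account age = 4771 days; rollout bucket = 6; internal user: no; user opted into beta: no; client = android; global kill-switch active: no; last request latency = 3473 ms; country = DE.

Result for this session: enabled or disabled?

Disabled

Atomic conditions:
  A/B group = C: control == C is false
  global kill-switch active: no → false
  internal user: no → false
  country = DE: DE == DE is true
  last request latency > 1239 ms: 3473 > 1239 is true
  client ∈ {android, ios}: android is in the set → true
  account age = 685 days: 4771 == 685 is false
  user opted into beta: no → false
  app build number ≤ 481: 486 ≤ 481 is false
Combine:
[1.1.1] false AND false = false
[1.1] NOT false = true
[1.2.1] false OR true = true
[1.2] NOT true = false
[1] true → false = false
[2.1.1] true AND true = true
[2.1] NOT true = false
[2.2] false OR false OR false = false
[2] false OR false = false
[root] false OR false = false
Overall: false → disabled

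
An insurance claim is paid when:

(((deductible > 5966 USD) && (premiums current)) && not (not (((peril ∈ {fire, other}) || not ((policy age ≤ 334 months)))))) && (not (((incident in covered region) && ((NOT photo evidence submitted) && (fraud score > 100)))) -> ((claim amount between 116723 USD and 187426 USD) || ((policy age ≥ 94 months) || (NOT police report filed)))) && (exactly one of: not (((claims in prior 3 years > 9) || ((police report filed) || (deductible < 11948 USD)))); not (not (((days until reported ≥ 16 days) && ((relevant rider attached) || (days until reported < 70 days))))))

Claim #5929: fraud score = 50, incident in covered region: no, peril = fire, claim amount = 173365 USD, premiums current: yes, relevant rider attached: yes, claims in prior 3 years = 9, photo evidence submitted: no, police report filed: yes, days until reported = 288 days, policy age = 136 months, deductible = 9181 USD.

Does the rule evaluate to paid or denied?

Atomic conditions:
  deductible > 5966 USD: 9181 > 5966 is true
  premiums current: yes → true
  peril ∈ {fire, other}: fire is in the set → true
  policy age ≤ 334 months: 136 ≤ 334 is true
  incident in covered region: no → false
  NOT photo evidence submitted: no → true
  fraud score > 100: 50 > 100 is false
  claim amount between 116723 USD and 187426 USD: 173365 in [116723, 187426] is true
  policy age ≥ 94 months: 136 ≥ 94 is true
  NOT police report filed: yes → false
  claims in prior 3 years > 9: 9 > 9 is false
  police report filed: yes → true
  deductible < 11948 USD: 9181 < 11948 is true
  days until reported ≥ 16 days: 288 ≥ 16 is true
  relevant rider attached: yes → true
  days until reported < 70 days: 288 < 70 is false
Combine:
[1.1] true AND true = true
[1.2.1.1.2] NOT true = false
[1.2.1.1] true OR false = true
[1.2.1] NOT true = false
[1.2] NOT false = true
[1] true AND true = true
[2.1.1.2] true AND false = false
[2.1.1] false AND false = false
[2.1] NOT false = true
[2.2.2] true OR false = true
[2.2] true OR true = true
[2] true → true = true
[3.1.1.2] true OR true = true
[3.1.1] false OR true = true
[3.1] NOT true = false
[3.2.1.1.2] true OR false = true
[3.2.1.1] true AND true = true
[3.2.1] NOT true = false
[3.2] NOT false = true
[3] exactly-one(false, true) = true
[root] true AND true AND true = true
Overall: true → paid

Paid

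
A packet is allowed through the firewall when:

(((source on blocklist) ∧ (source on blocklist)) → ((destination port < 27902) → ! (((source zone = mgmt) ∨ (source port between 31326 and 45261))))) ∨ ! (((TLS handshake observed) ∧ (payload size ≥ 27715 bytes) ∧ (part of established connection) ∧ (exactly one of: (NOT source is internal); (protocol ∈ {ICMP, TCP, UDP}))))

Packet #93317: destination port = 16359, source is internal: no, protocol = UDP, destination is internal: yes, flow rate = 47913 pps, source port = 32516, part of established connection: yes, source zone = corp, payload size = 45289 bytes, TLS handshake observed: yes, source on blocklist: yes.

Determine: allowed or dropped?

Allowed

Atomic conditions:
  source on blocklist: yes → true
  destination port < 27902: 16359 < 27902 is true
  source zone = mgmt: corp == mgmt is false
  source port between 31326 and 45261: 32516 in [31326, 45261] is true
  TLS handshake observed: yes → true
  payload size ≥ 27715 bytes: 45289 ≥ 27715 is true
  part of established connection: yes → true
  NOT source is internal: no → true
  protocol ∈ {ICMP, TCP, UDP}: UDP is in the set → true
Combine:
[1.1] true AND true = true
[1.2.2.1] false OR true = true
[1.2.2] NOT true = false
[1.2] true → false = false
[1] true → false = false
[2.1.4] exactly-one(true, true) = false
[2.1] true AND true AND true AND false = false
[2] NOT false = true
[root] false OR true = true
Overall: true → allowed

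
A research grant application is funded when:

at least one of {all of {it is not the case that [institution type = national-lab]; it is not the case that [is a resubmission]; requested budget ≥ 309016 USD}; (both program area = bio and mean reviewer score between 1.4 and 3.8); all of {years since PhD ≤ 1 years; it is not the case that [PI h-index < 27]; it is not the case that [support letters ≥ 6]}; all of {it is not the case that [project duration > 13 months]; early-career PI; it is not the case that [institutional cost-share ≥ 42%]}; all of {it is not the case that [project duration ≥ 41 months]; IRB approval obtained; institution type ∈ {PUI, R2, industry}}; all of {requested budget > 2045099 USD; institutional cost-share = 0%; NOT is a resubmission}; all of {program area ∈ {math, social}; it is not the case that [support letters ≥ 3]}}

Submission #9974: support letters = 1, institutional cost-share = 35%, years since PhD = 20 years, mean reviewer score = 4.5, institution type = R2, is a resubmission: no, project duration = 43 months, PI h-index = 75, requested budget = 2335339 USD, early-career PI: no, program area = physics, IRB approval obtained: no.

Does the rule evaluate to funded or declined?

Atomic conditions:
  institution type = national-lab: R2 == national-lab is false
  is a resubmission: no → false
  requested budget ≥ 309016 USD: 2335339 ≥ 309016 is true
  program area = bio: physics == bio is false
  mean reviewer score between 1.4 and 3.8: 4.5 in [1.4, 3.8] is false
  years since PhD ≤ 1 years: 20 ≤ 1 is false
  PI h-index < 27: 75 < 27 is false
  support letters ≥ 6: 1 ≥ 6 is false
  project duration > 13 months: 43 > 13 is true
  early-career PI: no → false
  institutional cost-share ≥ 42%: 35 ≥ 42 is false
  project duration ≥ 41 months: 43 ≥ 41 is true
  IRB approval obtained: no → false
  institution type ∈ {PUI, R2, industry}: R2 is in the set → true
  requested budget > 2045099 USD: 2335339 > 2045099 is true
  institutional cost-share = 0%: 35 == 0 is false
  NOT is a resubmission: no → true
  program area ∈ {math, social}: physics is not in the set → false
  support letters ≥ 3: 1 ≥ 3 is false
Combine:
[1.1] NOT false = true
[1.2] NOT false = true
[1] true AND true AND true = true
[2] false AND false = false
[3.2] NOT false = true
[3.3] NOT false = true
[3] false AND true AND true = false
[4.1] NOT true = false
[4.3] NOT false = true
[4] false AND false AND true = false
[5.1] NOT true = false
[5] false AND false AND true = false
[6] true AND false AND true = false
[7.2] NOT false = true
[7] false AND true = false
[root] true OR false OR false OR false OR false OR false OR false = true
Overall: true → funded

Funded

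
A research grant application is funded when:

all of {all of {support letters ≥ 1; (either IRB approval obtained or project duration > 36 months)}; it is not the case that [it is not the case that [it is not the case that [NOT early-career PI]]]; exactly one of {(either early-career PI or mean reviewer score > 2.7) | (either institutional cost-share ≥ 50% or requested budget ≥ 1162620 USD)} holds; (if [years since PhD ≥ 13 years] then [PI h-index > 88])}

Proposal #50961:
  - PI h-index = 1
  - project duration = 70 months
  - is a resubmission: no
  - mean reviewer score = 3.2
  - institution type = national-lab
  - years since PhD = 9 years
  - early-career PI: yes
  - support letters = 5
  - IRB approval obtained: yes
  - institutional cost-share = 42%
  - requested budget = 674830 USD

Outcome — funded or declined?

Atomic conditions:
  support letters ≥ 1: 5 ≥ 1 is true
  IRB approval obtained: yes → true
  project duration > 36 months: 70 > 36 is true
  NOT early-career PI: yes → false
  early-career PI: yes → true
  mean reviewer score > 2.7: 3.2 > 2.7 is true
  institutional cost-share ≥ 50%: 42 ≥ 50 is false
  requested budget ≥ 1162620 USD: 674830 ≥ 1162620 is false
  years since PhD ≥ 13 years: 9 ≥ 13 is false
  PI h-index > 88: 1 > 88 is false
Combine:
[1.2] true OR true = true
[1] true AND true = true
[2.1.1] NOT false = true
[2.1] NOT true = false
[2] NOT false = true
[3.1] true OR true = true
[3.2] false OR false = false
[3] exactly-one(true, false) = true
[4] false → false (antecedent false ⇒ implication holds) = true
[root] true AND true AND true AND true = true
Overall: true → funded

Funded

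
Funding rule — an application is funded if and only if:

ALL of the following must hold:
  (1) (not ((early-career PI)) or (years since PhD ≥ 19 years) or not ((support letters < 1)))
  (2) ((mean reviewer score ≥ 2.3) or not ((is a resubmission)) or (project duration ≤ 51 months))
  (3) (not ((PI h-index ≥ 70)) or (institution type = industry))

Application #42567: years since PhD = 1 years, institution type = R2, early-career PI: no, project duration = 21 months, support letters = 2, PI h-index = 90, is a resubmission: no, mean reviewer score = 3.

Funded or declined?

Atomic conditions:
  early-career PI: no → false
  years since PhD ≥ 19 years: 1 ≥ 19 is false
  support letters < 1: 2 < 1 is false
  mean reviewer score ≥ 2.3: 3 ≥ 2.3 is true
  is a resubmission: no → false
  project duration ≤ 51 months: 21 ≤ 51 is true
  PI h-index ≥ 70: 90 ≥ 70 is true
  institution type = industry: R2 == industry is false
Combine:
[1.1] NOT false = true
[1.3] NOT false = true
[1] true OR false OR true = true
[2.2] NOT false = true
[2] true OR true OR true = true
[3.1] NOT true = false
[3] false OR false = false
[root] true AND true AND false = false
Overall: false → declined

Declined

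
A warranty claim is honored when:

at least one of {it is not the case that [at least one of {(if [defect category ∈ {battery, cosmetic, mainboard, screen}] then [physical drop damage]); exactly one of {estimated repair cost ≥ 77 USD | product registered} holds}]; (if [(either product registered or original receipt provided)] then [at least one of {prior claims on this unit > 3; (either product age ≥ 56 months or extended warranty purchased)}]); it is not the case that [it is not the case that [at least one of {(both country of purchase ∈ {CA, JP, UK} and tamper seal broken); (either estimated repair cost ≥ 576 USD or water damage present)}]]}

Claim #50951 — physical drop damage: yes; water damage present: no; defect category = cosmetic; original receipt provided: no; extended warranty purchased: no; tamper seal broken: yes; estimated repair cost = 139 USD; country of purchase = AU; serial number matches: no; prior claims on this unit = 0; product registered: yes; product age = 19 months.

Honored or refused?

Refused

Atomic conditions:
  defect category ∈ {battery, cosmetic, mainboard, screen}: cosmetic is in the set → true
  physical drop damage: yes → true
  estimated repair cost ≥ 77 USD: 139 ≥ 77 is true
  product registered: yes → true
  original receipt provided: no → false
  prior claims on this unit > 3: 0 > 3 is false
  product age ≥ 56 months: 19 ≥ 56 is false
  extended warranty purchased: no → false
  country of purchase ∈ {CA, JP, UK}: AU is not in the set → false
  tamper seal broken: yes → true
  estimated repair cost ≥ 576 USD: 139 ≥ 576 is false
  water damage present: no → false
Combine:
[1.1.1] true → true = true
[1.1.2] exactly-one(true, true) = false
[1.1] true OR false = true
[1] NOT true = false
[2.1] true OR false = true
[2.2.2] false OR false = false
[2.2] false OR false = false
[2] true → false = false
[3.1.1.1] false AND true = false
[3.1.1.2] false OR false = false
[3.1.1] false OR false = false
[3.1] NOT false = true
[3] NOT true = false
[root] false OR false OR false = false
Overall: false → refused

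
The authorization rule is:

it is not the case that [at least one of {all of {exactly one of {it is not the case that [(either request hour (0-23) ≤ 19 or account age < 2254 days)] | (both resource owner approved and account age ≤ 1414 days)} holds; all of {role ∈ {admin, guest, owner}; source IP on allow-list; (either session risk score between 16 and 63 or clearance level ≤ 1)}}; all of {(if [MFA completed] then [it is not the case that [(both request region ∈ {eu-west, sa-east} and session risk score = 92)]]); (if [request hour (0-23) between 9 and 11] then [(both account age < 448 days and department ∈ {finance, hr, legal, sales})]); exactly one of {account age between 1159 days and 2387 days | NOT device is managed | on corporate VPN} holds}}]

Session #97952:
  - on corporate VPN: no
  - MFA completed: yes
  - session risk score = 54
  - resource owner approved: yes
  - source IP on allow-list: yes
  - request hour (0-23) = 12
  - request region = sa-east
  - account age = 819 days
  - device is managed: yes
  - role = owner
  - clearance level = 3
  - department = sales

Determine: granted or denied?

Denied

Atomic conditions:
  request hour (0-23) ≤ 19: 12 ≤ 19 is true
  account age < 2254 days: 819 < 2254 is true
  resource owner approved: yes → true
  account age ≤ 1414 days: 819 ≤ 1414 is true
  role ∈ {admin, guest, owner}: owner is in the set → true
  source IP on allow-list: yes → true
  session risk score between 16 and 63: 54 in [16, 63] is true
  clearance level ≤ 1: 3 ≤ 1 is false
  MFA completed: yes → true
  request region ∈ {eu-west, sa-east}: sa-east is in the set → true
  session risk score = 92: 54 == 92 is false
  request hour (0-23) between 9 and 11: 12 in [9, 11] is false
  account age < 448 days: 819 < 448 is false
  department ∈ {finance, hr, legal, sales}: sales is in the set → true
  account age between 1159 days and 2387 days: 819 in [1159, 2387] is false
  NOT device is managed: yes → false
  on corporate VPN: no → false
Combine:
[1.1.1.1.1] true OR true = true
[1.1.1.1] NOT true = false
[1.1.1.2] true AND true = true
[1.1.1] exactly-one(false, true) = true
[1.1.2.3] true OR false = true
[1.1.2] true AND true AND true = true
[1.1] true AND true = true
[1.2.1.2.1] true AND false = false
[1.2.1.2] NOT false = true
[1.2.1] true → true = true
[1.2.2.2] false AND true = false
[1.2.2] false → false (antecedent false ⇒ implication holds) = true
[1.2.3] exactly-one(false, false, false) = false
[1.2] true AND true AND false = false
[1] true OR false = true
[root] NOT true = false
Overall: false → denied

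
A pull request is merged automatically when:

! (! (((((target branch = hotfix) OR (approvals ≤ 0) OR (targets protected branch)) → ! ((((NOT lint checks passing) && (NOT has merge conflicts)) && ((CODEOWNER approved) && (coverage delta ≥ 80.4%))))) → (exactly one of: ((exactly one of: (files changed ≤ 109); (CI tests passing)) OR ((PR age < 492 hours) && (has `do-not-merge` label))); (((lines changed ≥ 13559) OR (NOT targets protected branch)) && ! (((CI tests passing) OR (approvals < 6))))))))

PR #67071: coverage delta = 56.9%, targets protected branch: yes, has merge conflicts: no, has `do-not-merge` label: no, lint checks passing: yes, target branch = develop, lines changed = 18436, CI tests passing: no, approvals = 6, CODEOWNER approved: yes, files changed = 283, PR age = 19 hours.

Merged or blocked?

Merged

Atomic conditions:
  target branch = hotfix: develop == hotfix is false
  approvals ≤ 0: 6 ≤ 0 is false
  targets protected branch: yes → true
  NOT lint checks passing: yes → false
  NOT has merge conflicts: no → true
  CODEOWNER approved: yes → true
  coverage delta ≥ 80.4%: 56.9 ≥ 80.4 is false
  files changed ≤ 109: 283 ≤ 109 is false
  CI tests passing: no → false
  PR age < 492 hours: 19 < 492 is true
  has `do-not-merge` label: no → false
  lines changed ≥ 13559: 18436 ≥ 13559 is true
  NOT targets protected branch: yes → false
  approvals < 6: 6 < 6 is false
Combine:
[1.1.1.1] false OR false OR true = true
[1.1.1.2.1.1] false AND true = false
[1.1.1.2.1.2] true AND false = false
[1.1.1.2.1] false AND false = false
[1.1.1.2] NOT false = true
[1.1.1] true → true = true
[1.1.2.1.1] exactly-one(false, false) = false
[1.1.2.1.2] true AND false = false
[1.1.2.1] false OR false = false
[1.1.2.2.1] true OR false = true
[1.1.2.2.2.1] false OR false = false
[1.1.2.2.2] NOT false = true
[1.1.2.2] true AND true = true
[1.1.2] exactly-one(false, true) = true
[1.1] true → true = true
[1] NOT true = false
[root] NOT false = true
Overall: true → merged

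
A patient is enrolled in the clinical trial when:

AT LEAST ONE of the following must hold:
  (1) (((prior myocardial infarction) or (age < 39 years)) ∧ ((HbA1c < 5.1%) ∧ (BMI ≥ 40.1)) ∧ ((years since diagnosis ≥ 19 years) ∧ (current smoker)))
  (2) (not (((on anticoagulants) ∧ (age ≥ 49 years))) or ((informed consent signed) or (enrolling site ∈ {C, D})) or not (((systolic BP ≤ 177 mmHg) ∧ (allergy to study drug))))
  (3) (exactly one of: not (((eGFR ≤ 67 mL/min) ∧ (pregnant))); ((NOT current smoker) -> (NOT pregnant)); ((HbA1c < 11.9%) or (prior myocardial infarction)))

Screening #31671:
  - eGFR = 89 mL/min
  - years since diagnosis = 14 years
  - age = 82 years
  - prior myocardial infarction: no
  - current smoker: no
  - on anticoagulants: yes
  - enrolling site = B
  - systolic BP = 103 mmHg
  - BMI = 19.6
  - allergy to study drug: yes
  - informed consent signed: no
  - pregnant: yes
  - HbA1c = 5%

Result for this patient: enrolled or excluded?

Atomic conditions:
  prior myocardial infarction: no → false
  age < 39 years: 82 < 39 is false
  HbA1c < 5.1%: 5 < 5.1 is true
  BMI ≥ 40.1: 19.6 ≥ 40.1 is false
  years since diagnosis ≥ 19 years: 14 ≥ 19 is false
  current smoker: no → false
  on anticoagulants: yes → true
  age ≥ 49 years: 82 ≥ 49 is true
  informed consent signed: no → false
  enrolling site ∈ {C, D}: B is not in the set → false
  systolic BP ≤ 177 mmHg: 103 ≤ 177 is true
  allergy to study drug: yes → true
  eGFR ≤ 67 mL/min: 89 ≤ 67 is false
  pregnant: yes → true
  NOT current smoker: no → true
  NOT pregnant: yes → false
  HbA1c < 11.9%: 5 < 11.9 is true
Combine:
[1.1] false OR false = false
[1.2] true AND false = false
[1.3] false AND false = false
[1] false AND false AND false = false
[2.1.1] true AND true = true
[2.1] NOT true = false
[2.2] false OR false = false
[2.3.1] true AND true = true
[2.3] NOT true = false
[2] false OR false OR false = false
[3.1.1] false AND true = false
[3.1] NOT false = true
[3.2] true → false = false
[3.3] true OR false = true
[3] exactly-one(true, false, true) = false
[root] false OR false OR false = false
Overall: false → excluded

Excluded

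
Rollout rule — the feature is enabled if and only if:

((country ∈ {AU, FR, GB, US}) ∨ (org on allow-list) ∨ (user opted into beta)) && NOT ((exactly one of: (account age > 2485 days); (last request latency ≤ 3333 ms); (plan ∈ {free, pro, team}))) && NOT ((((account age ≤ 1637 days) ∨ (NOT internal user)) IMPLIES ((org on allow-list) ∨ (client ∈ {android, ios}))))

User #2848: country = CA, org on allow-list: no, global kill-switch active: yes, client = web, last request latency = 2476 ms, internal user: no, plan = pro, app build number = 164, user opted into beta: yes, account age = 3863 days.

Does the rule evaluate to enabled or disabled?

Atomic conditions:
  country ∈ {AU, FR, GB, US}: CA is not in the set → false
  org on allow-list: no → false
  user opted into beta: yes → true
  account age > 2485 days: 3863 > 2485 is true
  last request latency ≤ 3333 ms: 2476 ≤ 3333 is true
  plan ∈ {free, pro, team}: pro is in the set → true
  account age ≤ 1637 days: 3863 ≤ 1637 is false
  NOT internal user: no → true
  client ∈ {android, ios}: web is not in the set → false
Combine:
[1] false OR false OR true = true
[2.1] exactly-one(true, true, true) = false
[2] NOT false = true
[3.1.1] false OR true = true
[3.1.2] false OR false = false
[3.1] true → false = false
[3] NOT false = true
[root] true AND true AND true = true
Overall: true → enabled

Enabled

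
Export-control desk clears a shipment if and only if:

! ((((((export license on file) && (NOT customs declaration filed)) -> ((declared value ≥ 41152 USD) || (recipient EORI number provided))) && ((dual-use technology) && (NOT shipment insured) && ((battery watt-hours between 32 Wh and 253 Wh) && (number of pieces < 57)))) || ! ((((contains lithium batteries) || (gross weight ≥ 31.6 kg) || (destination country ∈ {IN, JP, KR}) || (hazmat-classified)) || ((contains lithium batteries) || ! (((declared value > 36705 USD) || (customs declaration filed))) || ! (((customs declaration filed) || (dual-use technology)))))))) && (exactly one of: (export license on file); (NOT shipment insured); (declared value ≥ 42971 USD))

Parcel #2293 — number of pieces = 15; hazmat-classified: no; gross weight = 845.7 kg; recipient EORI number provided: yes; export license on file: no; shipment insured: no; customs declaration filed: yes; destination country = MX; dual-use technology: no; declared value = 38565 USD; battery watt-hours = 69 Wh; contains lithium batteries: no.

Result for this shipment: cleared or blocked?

Atomic conditions:
  export license on file: no → false
  NOT customs declaration filed: yes → false
  declared value ≥ 41152 USD: 38565 ≥ 41152 is false
  recipient EORI number provided: yes → true
  dual-use technology: no → false
  NOT shipment insured: no → true
  battery watt-hours between 32 Wh and 253 Wh: 69 in [32, 253] is true
  number of pieces < 57: 15 < 57 is true
  contains lithium batteries: no → false
  gross weight ≥ 31.6 kg: 845.7 ≥ 31.6 is true
  destination country ∈ {IN, JP, KR}: MX is not in the set → false
  hazmat-classified: no → false
  declared value > 36705 USD: 38565 > 36705 is true
  customs declaration filed: yes → true
  declared value ≥ 42971 USD: 38565 ≥ 42971 is false
Combine:
[1.1.1.1.1] false AND false = false
[1.1.1.1.2] false OR true = true
[1.1.1.1] false → true (antecedent false ⇒ implication holds) = true
[1.1.1.2.3] true AND true = true
[1.1.1.2] false AND true AND true = false
[1.1.1] true AND false = false
[1.1.2.1.1] false OR true OR false OR false = true
[1.1.2.1.2.2.1] true OR true = true
[1.1.2.1.2.2] NOT true = false
[1.1.2.1.2.3.1] true OR false = true
[1.1.2.1.2.3] NOT true = false
[1.1.2.1.2] false OR false OR false = false
[1.1.2.1] true OR false = true
[1.1.2] NOT true = false
[1.1] false OR false = false
[1] NOT false = true
[2] exactly-one(false, true, false) = true
[root] true AND true = true
Overall: true → cleared

Cleared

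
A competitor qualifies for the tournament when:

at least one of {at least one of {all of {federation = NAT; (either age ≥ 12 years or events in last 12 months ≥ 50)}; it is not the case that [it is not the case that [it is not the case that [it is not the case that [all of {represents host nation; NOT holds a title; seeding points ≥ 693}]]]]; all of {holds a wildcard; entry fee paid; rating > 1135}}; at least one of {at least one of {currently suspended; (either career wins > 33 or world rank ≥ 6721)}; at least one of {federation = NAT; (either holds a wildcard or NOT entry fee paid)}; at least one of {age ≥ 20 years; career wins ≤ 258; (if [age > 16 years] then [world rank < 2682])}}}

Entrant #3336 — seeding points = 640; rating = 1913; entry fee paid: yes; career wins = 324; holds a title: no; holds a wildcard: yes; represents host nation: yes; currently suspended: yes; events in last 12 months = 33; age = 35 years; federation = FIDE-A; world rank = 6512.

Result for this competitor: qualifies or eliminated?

Qualifies

Atomic conditions:
  federation = NAT: FIDE-A == NAT is false
  age ≥ 12 years: 35 ≥ 12 is true
  events in last 12 months ≥ 50: 33 ≥ 50 is false
  represents host nation: yes → true
  NOT holds a title: no → true
  seeding points ≥ 693: 640 ≥ 693 is false
  holds a wildcard: yes → true
  entry fee paid: yes → true
  rating > 1135: 1913 > 1135 is true
  currently suspended: yes → true
  career wins > 33: 324 > 33 is true
  world rank ≥ 6721: 6512 ≥ 6721 is false
  NOT entry fee paid: yes → false
  age ≥ 20 years: 35 ≥ 20 is true
  career wins ≤ 258: 324 ≤ 258 is false
  age > 16 years: 35 > 16 is true
  world rank < 2682: 6512 < 2682 is false
Combine:
[1.1.2] true OR false = true
[1.1] false AND true = false
[1.2.1.1.1.1] true AND true AND false = false
[1.2.1.1.1] NOT false = true
[1.2.1.1] NOT true = false
[1.2.1] NOT false = true
[1.2] NOT true = false
[1.3] true AND true AND true = true
[1] false OR false OR true = true
[2.1.2] true OR false = true
[2.1] true OR true = true
[2.2.2] true OR false = true
[2.2] false OR true = true
[2.3.3] true → false = false
[2.3] true OR false OR false = true
[2] true OR true OR true = true
[root] true OR true = true
Overall: true → qualifies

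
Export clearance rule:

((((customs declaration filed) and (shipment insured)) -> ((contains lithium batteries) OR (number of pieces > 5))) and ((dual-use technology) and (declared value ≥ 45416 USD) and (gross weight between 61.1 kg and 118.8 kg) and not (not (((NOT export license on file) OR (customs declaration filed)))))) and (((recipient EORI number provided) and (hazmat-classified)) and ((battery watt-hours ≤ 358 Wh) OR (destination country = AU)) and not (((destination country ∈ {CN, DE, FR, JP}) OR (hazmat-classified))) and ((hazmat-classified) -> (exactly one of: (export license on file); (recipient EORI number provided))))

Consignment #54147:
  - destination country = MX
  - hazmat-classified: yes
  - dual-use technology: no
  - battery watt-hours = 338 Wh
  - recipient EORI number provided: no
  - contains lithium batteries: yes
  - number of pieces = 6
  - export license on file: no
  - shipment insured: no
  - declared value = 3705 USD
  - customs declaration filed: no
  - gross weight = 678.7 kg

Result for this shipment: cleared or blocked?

Blocked

Atomic conditions:
  customs declaration filed: no → false
  shipment insured: no → false
  contains lithium batteries: yes → true
  number of pieces > 5: 6 > 5 is true
  dual-use technology: no → false
  declared value ≥ 45416 USD: 3705 ≥ 45416 is false
  gross weight between 61.1 kg and 118.8 kg: 678.7 in [61.1, 118.8] is false
  NOT export license on file: no → true
  recipient EORI number provided: no → false
  hazmat-classified: yes → true
  battery watt-hours ≤ 358 Wh: 338 ≤ 358 is true
  destination country = AU: MX == AU is false
  destination country ∈ {CN, DE, FR, JP}: MX is not in the set → false
  export license on file: no → false
Combine:
[1.1.1] false AND false = false
[1.1.2] true OR true = true
[1.1] false → true (antecedent false ⇒ implication holds) = true
[1.2.4.1.1] true OR false = true
[1.2.4.1] NOT true = false
[1.2.4] NOT false = true
[1.2] false AND false AND false AND true = false
[1] true AND false = false
[2.1] false AND true = false
[2.2] true OR false = true
[2.3.1] false OR true = true
[2.3] NOT true = false
[2.4.2] exactly-one(false, false) = false
[2.4] true → false = false
[2] false AND true AND false AND false = false
[root] false AND false = false
Overall: false → blocked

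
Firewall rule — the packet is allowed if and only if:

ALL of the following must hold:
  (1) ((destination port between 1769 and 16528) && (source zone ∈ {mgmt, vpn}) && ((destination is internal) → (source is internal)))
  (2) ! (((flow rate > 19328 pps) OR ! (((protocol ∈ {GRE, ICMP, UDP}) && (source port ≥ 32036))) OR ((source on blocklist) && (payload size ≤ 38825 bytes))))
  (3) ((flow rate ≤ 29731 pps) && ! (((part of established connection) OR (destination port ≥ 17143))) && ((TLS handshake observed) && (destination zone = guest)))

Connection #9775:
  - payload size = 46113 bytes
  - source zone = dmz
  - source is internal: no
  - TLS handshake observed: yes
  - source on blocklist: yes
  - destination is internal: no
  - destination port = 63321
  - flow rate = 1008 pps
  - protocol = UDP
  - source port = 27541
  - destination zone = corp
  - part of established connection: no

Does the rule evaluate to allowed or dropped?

Atomic conditions:
  destination port between 1769 and 16528: 63321 in [1769, 16528] is false
  source zone ∈ {mgmt, vpn}: dmz is not in the set → false
  destination is internal: no → false
  source is internal: no → false
  flow rate > 19328 pps: 1008 > 19328 is false
  protocol ∈ {GRE, ICMP, UDP}: UDP is in the set → true
  source port ≥ 32036: 27541 ≥ 32036 is false
  source on blocklist: yes → true
  payload size ≤ 38825 bytes: 46113 ≤ 38825 is false
  flow rate ≤ 29731 pps: 1008 ≤ 29731 is true
  part of established connection: no → false
  destination port ≥ 17143: 63321 ≥ 17143 is true
  TLS handshake observed: yes → true
  destination zone = guest: corp == guest is false
Combine:
[1.3] false → false (antecedent false ⇒ implication holds) = true
[1] false AND false AND true = false
[2.1.2.1] true AND false = false
[2.1.2] NOT false = true
[2.1.3] true AND false = false
[2.1] false OR true OR false = true
[2] NOT true = false
[3.2.1] false OR true = true
[3.2] NOT true = false
[3.3] true AND false = false
[3] true AND false AND false = false
[root] false AND false AND false = false
Overall: false → dropped

Dropped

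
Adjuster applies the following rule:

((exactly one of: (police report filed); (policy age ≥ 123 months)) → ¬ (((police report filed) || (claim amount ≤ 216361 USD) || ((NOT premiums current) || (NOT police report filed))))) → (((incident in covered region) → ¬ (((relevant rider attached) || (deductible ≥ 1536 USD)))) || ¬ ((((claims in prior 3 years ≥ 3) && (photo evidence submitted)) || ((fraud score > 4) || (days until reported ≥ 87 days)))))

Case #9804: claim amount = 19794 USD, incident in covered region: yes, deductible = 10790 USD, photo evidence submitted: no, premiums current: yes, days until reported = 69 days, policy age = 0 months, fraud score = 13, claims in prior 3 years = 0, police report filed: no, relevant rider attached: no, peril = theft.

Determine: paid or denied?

Denied

Atomic conditions:
  police report filed: no → false
  policy age ≥ 123 months: 0 ≥ 123 is false
  claim amount ≤ 216361 USD: 19794 ≤ 216361 is true
  NOT premiums current: yes → false
  NOT police report filed: no → true
  incident in covered region: yes → true
  relevant rider attached: no → false
  deductible ≥ 1536 USD: 10790 ≥ 1536 is true
  claims in prior 3 years ≥ 3: 0 ≥ 3 is false
  photo evidence submitted: no → false
  fraud score > 4: 13 > 4 is true
  days until reported ≥ 87 days: 69 ≥ 87 is false
Combine:
[1.1] exactly-one(false, false) = false
[1.2.1.3] false OR true = true
[1.2.1] false OR true OR true = true
[1.2] NOT true = false
[1] false → false (antecedent false ⇒ implication holds) = true
[2.1.2.1] false OR true = true
[2.1.2] NOT true = false
[2.1] true → false = false
[2.2.1.1] false AND false = false
[2.2.1.2] true OR false = true
[2.2.1] false OR true = true
[2.2] NOT true = false
[2] false OR false = false
[root] true → false = false
Overall: false → denied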